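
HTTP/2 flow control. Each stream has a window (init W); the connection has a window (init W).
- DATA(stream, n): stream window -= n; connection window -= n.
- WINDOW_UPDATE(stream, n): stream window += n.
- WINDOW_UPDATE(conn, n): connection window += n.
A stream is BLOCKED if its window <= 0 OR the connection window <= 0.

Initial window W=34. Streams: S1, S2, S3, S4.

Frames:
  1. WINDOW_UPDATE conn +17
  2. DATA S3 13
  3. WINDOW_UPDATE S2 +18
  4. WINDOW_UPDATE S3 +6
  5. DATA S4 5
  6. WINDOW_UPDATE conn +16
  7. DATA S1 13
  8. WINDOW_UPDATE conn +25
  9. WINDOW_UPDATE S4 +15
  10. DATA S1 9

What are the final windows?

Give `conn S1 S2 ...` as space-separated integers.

Op 1: conn=51 S1=34 S2=34 S3=34 S4=34 blocked=[]
Op 2: conn=38 S1=34 S2=34 S3=21 S4=34 blocked=[]
Op 3: conn=38 S1=34 S2=52 S3=21 S4=34 blocked=[]
Op 4: conn=38 S1=34 S2=52 S3=27 S4=34 blocked=[]
Op 5: conn=33 S1=34 S2=52 S3=27 S4=29 blocked=[]
Op 6: conn=49 S1=34 S2=52 S3=27 S4=29 blocked=[]
Op 7: conn=36 S1=21 S2=52 S3=27 S4=29 blocked=[]
Op 8: conn=61 S1=21 S2=52 S3=27 S4=29 blocked=[]
Op 9: conn=61 S1=21 S2=52 S3=27 S4=44 blocked=[]
Op 10: conn=52 S1=12 S2=52 S3=27 S4=44 blocked=[]

Answer: 52 12 52 27 44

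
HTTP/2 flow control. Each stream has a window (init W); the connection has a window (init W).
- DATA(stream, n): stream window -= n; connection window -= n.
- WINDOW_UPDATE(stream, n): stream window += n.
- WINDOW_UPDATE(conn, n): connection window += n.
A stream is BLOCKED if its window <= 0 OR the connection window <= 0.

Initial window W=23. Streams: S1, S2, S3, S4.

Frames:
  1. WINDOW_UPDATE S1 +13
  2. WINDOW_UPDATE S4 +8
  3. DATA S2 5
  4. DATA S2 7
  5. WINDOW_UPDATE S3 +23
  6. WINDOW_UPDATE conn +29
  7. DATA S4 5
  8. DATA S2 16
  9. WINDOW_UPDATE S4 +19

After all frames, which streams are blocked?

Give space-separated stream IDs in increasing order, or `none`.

Op 1: conn=23 S1=36 S2=23 S3=23 S4=23 blocked=[]
Op 2: conn=23 S1=36 S2=23 S3=23 S4=31 blocked=[]
Op 3: conn=18 S1=36 S2=18 S3=23 S4=31 blocked=[]
Op 4: conn=11 S1=36 S2=11 S3=23 S4=31 blocked=[]
Op 5: conn=11 S1=36 S2=11 S3=46 S4=31 blocked=[]
Op 6: conn=40 S1=36 S2=11 S3=46 S4=31 blocked=[]
Op 7: conn=35 S1=36 S2=11 S3=46 S4=26 blocked=[]
Op 8: conn=19 S1=36 S2=-5 S3=46 S4=26 blocked=[2]
Op 9: conn=19 S1=36 S2=-5 S3=46 S4=45 blocked=[2]

Answer: S2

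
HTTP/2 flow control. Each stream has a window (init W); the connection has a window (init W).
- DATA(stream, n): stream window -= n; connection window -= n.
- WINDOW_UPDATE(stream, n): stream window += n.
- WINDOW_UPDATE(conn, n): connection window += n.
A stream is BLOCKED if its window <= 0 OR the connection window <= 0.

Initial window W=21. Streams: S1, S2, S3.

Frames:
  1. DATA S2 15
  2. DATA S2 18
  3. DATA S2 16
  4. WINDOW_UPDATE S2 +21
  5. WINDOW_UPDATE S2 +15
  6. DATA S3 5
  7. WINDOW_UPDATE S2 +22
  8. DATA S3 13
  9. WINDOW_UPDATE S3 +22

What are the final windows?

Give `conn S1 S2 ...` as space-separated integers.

Op 1: conn=6 S1=21 S2=6 S3=21 blocked=[]
Op 2: conn=-12 S1=21 S2=-12 S3=21 blocked=[1, 2, 3]
Op 3: conn=-28 S1=21 S2=-28 S3=21 blocked=[1, 2, 3]
Op 4: conn=-28 S1=21 S2=-7 S3=21 blocked=[1, 2, 3]
Op 5: conn=-28 S1=21 S2=8 S3=21 blocked=[1, 2, 3]
Op 6: conn=-33 S1=21 S2=8 S3=16 blocked=[1, 2, 3]
Op 7: conn=-33 S1=21 S2=30 S3=16 blocked=[1, 2, 3]
Op 8: conn=-46 S1=21 S2=30 S3=3 blocked=[1, 2, 3]
Op 9: conn=-46 S1=21 S2=30 S3=25 blocked=[1, 2, 3]

Answer: -46 21 30 25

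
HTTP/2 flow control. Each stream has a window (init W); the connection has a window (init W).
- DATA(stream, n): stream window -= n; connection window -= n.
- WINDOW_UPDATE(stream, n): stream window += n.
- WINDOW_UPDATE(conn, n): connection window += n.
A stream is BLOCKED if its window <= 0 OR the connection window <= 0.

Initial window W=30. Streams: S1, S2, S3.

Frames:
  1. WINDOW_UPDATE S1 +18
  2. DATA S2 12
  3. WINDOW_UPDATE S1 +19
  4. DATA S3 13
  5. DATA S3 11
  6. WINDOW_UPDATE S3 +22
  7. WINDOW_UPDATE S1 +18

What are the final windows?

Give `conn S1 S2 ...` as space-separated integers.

Answer: -6 85 18 28

Derivation:
Op 1: conn=30 S1=48 S2=30 S3=30 blocked=[]
Op 2: conn=18 S1=48 S2=18 S3=30 blocked=[]
Op 3: conn=18 S1=67 S2=18 S3=30 blocked=[]
Op 4: conn=5 S1=67 S2=18 S3=17 blocked=[]
Op 5: conn=-6 S1=67 S2=18 S3=6 blocked=[1, 2, 3]
Op 6: conn=-6 S1=67 S2=18 S3=28 blocked=[1, 2, 3]
Op 7: conn=-6 S1=85 S2=18 S3=28 blocked=[1, 2, 3]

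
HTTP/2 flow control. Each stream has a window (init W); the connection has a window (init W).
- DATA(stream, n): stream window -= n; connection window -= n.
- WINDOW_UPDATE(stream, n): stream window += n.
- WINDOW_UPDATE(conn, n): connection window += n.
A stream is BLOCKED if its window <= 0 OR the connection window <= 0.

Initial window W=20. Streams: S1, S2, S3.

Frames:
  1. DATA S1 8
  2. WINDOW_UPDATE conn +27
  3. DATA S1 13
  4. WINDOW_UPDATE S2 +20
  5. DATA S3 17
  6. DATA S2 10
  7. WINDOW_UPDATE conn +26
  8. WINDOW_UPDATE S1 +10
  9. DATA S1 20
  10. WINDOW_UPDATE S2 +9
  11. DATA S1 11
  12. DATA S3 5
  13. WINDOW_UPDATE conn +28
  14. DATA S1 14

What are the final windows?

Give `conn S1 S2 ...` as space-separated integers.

Answer: 3 -36 39 -2

Derivation:
Op 1: conn=12 S1=12 S2=20 S3=20 blocked=[]
Op 2: conn=39 S1=12 S2=20 S3=20 blocked=[]
Op 3: conn=26 S1=-1 S2=20 S3=20 blocked=[1]
Op 4: conn=26 S1=-1 S2=40 S3=20 blocked=[1]
Op 5: conn=9 S1=-1 S2=40 S3=3 blocked=[1]
Op 6: conn=-1 S1=-1 S2=30 S3=3 blocked=[1, 2, 3]
Op 7: conn=25 S1=-1 S2=30 S3=3 blocked=[1]
Op 8: conn=25 S1=9 S2=30 S3=3 blocked=[]
Op 9: conn=5 S1=-11 S2=30 S3=3 blocked=[1]
Op 10: conn=5 S1=-11 S2=39 S3=3 blocked=[1]
Op 11: conn=-6 S1=-22 S2=39 S3=3 blocked=[1, 2, 3]
Op 12: conn=-11 S1=-22 S2=39 S3=-2 blocked=[1, 2, 3]
Op 13: conn=17 S1=-22 S2=39 S3=-2 blocked=[1, 3]
Op 14: conn=3 S1=-36 S2=39 S3=-2 blocked=[1, 3]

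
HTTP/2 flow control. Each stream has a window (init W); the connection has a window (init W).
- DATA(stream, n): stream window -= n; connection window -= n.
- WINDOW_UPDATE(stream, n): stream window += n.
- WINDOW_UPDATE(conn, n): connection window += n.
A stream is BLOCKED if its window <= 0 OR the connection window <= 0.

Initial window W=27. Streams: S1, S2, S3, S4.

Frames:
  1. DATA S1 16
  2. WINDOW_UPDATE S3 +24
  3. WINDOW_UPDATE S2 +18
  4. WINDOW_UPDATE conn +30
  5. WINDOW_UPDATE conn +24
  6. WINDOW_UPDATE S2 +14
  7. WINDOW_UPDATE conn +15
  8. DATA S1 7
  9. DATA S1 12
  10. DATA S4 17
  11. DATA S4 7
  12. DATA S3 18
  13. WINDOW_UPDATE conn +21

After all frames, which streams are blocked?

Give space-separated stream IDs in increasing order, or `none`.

Answer: S1

Derivation:
Op 1: conn=11 S1=11 S2=27 S3=27 S4=27 blocked=[]
Op 2: conn=11 S1=11 S2=27 S3=51 S4=27 blocked=[]
Op 3: conn=11 S1=11 S2=45 S3=51 S4=27 blocked=[]
Op 4: conn=41 S1=11 S2=45 S3=51 S4=27 blocked=[]
Op 5: conn=65 S1=11 S2=45 S3=51 S4=27 blocked=[]
Op 6: conn=65 S1=11 S2=59 S3=51 S4=27 blocked=[]
Op 7: conn=80 S1=11 S2=59 S3=51 S4=27 blocked=[]
Op 8: conn=73 S1=4 S2=59 S3=51 S4=27 blocked=[]
Op 9: conn=61 S1=-8 S2=59 S3=51 S4=27 blocked=[1]
Op 10: conn=44 S1=-8 S2=59 S3=51 S4=10 blocked=[1]
Op 11: conn=37 S1=-8 S2=59 S3=51 S4=3 blocked=[1]
Op 12: conn=19 S1=-8 S2=59 S3=33 S4=3 blocked=[1]
Op 13: conn=40 S1=-8 S2=59 S3=33 S4=3 blocked=[1]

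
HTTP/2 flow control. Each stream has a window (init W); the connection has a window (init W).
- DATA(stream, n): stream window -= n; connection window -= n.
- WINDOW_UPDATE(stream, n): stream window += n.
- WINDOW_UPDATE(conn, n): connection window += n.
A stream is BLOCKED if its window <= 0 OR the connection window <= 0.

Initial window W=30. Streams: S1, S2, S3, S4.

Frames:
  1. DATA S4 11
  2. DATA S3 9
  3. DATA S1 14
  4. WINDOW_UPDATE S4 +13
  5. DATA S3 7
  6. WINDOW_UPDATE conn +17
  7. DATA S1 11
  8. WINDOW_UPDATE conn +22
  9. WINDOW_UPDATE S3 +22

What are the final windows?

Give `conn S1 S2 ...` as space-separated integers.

Op 1: conn=19 S1=30 S2=30 S3=30 S4=19 blocked=[]
Op 2: conn=10 S1=30 S2=30 S3=21 S4=19 blocked=[]
Op 3: conn=-4 S1=16 S2=30 S3=21 S4=19 blocked=[1, 2, 3, 4]
Op 4: conn=-4 S1=16 S2=30 S3=21 S4=32 blocked=[1, 2, 3, 4]
Op 5: conn=-11 S1=16 S2=30 S3=14 S4=32 blocked=[1, 2, 3, 4]
Op 6: conn=6 S1=16 S2=30 S3=14 S4=32 blocked=[]
Op 7: conn=-5 S1=5 S2=30 S3=14 S4=32 blocked=[1, 2, 3, 4]
Op 8: conn=17 S1=5 S2=30 S3=14 S4=32 blocked=[]
Op 9: conn=17 S1=5 S2=30 S3=36 S4=32 blocked=[]

Answer: 17 5 30 36 32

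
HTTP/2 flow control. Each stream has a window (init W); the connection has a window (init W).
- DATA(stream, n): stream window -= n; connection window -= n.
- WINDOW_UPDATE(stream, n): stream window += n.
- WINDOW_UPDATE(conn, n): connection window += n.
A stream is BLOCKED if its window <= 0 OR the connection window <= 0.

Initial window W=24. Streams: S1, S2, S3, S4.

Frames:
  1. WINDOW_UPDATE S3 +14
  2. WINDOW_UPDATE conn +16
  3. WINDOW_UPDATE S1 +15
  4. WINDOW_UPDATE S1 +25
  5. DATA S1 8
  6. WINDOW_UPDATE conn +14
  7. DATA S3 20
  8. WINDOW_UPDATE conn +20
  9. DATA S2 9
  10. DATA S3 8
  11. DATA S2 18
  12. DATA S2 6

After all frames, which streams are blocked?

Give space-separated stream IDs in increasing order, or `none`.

Answer: S2

Derivation:
Op 1: conn=24 S1=24 S2=24 S3=38 S4=24 blocked=[]
Op 2: conn=40 S1=24 S2=24 S3=38 S4=24 blocked=[]
Op 3: conn=40 S1=39 S2=24 S3=38 S4=24 blocked=[]
Op 4: conn=40 S1=64 S2=24 S3=38 S4=24 blocked=[]
Op 5: conn=32 S1=56 S2=24 S3=38 S4=24 blocked=[]
Op 6: conn=46 S1=56 S2=24 S3=38 S4=24 blocked=[]
Op 7: conn=26 S1=56 S2=24 S3=18 S4=24 blocked=[]
Op 8: conn=46 S1=56 S2=24 S3=18 S4=24 blocked=[]
Op 9: conn=37 S1=56 S2=15 S3=18 S4=24 blocked=[]
Op 10: conn=29 S1=56 S2=15 S3=10 S4=24 blocked=[]
Op 11: conn=11 S1=56 S2=-3 S3=10 S4=24 blocked=[2]
Op 12: conn=5 S1=56 S2=-9 S3=10 S4=24 blocked=[2]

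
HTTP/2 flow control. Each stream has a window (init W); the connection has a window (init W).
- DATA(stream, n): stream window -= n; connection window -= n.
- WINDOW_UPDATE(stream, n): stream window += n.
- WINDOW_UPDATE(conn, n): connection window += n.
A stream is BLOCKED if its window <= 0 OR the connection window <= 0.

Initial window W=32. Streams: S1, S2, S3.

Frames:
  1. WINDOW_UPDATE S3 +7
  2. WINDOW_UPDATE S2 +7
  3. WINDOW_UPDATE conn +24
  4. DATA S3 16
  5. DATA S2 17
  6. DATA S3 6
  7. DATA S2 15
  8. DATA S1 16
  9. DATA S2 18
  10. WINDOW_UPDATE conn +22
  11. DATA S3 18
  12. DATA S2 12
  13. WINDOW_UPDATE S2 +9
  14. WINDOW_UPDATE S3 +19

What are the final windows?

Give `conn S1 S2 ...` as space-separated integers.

Op 1: conn=32 S1=32 S2=32 S3=39 blocked=[]
Op 2: conn=32 S1=32 S2=39 S3=39 blocked=[]
Op 3: conn=56 S1=32 S2=39 S3=39 blocked=[]
Op 4: conn=40 S1=32 S2=39 S3=23 blocked=[]
Op 5: conn=23 S1=32 S2=22 S3=23 blocked=[]
Op 6: conn=17 S1=32 S2=22 S3=17 blocked=[]
Op 7: conn=2 S1=32 S2=7 S3=17 blocked=[]
Op 8: conn=-14 S1=16 S2=7 S3=17 blocked=[1, 2, 3]
Op 9: conn=-32 S1=16 S2=-11 S3=17 blocked=[1, 2, 3]
Op 10: conn=-10 S1=16 S2=-11 S3=17 blocked=[1, 2, 3]
Op 11: conn=-28 S1=16 S2=-11 S3=-1 blocked=[1, 2, 3]
Op 12: conn=-40 S1=16 S2=-23 S3=-1 blocked=[1, 2, 3]
Op 13: conn=-40 S1=16 S2=-14 S3=-1 blocked=[1, 2, 3]
Op 14: conn=-40 S1=16 S2=-14 S3=18 blocked=[1, 2, 3]

Answer: -40 16 -14 18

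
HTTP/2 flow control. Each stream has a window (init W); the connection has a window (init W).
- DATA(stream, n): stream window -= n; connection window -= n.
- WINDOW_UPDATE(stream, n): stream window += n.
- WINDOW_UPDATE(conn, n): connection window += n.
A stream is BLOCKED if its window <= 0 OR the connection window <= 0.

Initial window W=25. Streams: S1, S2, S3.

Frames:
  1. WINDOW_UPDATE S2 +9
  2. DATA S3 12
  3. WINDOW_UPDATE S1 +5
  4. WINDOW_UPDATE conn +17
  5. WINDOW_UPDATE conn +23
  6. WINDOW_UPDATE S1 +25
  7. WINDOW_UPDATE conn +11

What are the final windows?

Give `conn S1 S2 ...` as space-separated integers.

Answer: 64 55 34 13

Derivation:
Op 1: conn=25 S1=25 S2=34 S3=25 blocked=[]
Op 2: conn=13 S1=25 S2=34 S3=13 blocked=[]
Op 3: conn=13 S1=30 S2=34 S3=13 blocked=[]
Op 4: conn=30 S1=30 S2=34 S3=13 blocked=[]
Op 5: conn=53 S1=30 S2=34 S3=13 blocked=[]
Op 6: conn=53 S1=55 S2=34 S3=13 blocked=[]
Op 7: conn=64 S1=55 S2=34 S3=13 blocked=[]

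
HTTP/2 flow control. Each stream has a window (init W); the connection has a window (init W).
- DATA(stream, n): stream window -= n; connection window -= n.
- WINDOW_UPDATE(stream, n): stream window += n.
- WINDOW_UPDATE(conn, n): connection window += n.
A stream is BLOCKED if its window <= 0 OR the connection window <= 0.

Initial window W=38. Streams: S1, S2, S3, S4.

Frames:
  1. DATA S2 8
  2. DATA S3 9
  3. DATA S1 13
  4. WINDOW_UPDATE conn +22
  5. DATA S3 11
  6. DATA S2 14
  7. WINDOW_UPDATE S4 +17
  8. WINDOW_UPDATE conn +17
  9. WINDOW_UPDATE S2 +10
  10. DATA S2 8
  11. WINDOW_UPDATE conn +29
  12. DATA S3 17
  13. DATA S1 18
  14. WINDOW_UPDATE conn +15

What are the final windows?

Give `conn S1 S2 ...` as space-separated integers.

Op 1: conn=30 S1=38 S2=30 S3=38 S4=38 blocked=[]
Op 2: conn=21 S1=38 S2=30 S3=29 S4=38 blocked=[]
Op 3: conn=8 S1=25 S2=30 S3=29 S4=38 blocked=[]
Op 4: conn=30 S1=25 S2=30 S3=29 S4=38 blocked=[]
Op 5: conn=19 S1=25 S2=30 S3=18 S4=38 blocked=[]
Op 6: conn=5 S1=25 S2=16 S3=18 S4=38 blocked=[]
Op 7: conn=5 S1=25 S2=16 S3=18 S4=55 blocked=[]
Op 8: conn=22 S1=25 S2=16 S3=18 S4=55 blocked=[]
Op 9: conn=22 S1=25 S2=26 S3=18 S4=55 blocked=[]
Op 10: conn=14 S1=25 S2=18 S3=18 S4=55 blocked=[]
Op 11: conn=43 S1=25 S2=18 S3=18 S4=55 blocked=[]
Op 12: conn=26 S1=25 S2=18 S3=1 S4=55 blocked=[]
Op 13: conn=8 S1=7 S2=18 S3=1 S4=55 blocked=[]
Op 14: conn=23 S1=7 S2=18 S3=1 S4=55 blocked=[]

Answer: 23 7 18 1 55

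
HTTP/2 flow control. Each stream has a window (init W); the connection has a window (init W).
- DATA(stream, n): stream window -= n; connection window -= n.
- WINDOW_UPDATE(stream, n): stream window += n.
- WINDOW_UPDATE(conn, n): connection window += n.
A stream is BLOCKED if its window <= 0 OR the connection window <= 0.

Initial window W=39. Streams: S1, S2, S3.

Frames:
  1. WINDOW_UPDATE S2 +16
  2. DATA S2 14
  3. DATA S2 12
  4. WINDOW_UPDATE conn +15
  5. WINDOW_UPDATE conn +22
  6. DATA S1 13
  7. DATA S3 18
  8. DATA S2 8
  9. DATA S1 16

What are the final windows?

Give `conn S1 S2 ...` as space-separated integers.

Answer: -5 10 21 21

Derivation:
Op 1: conn=39 S1=39 S2=55 S3=39 blocked=[]
Op 2: conn=25 S1=39 S2=41 S3=39 blocked=[]
Op 3: conn=13 S1=39 S2=29 S3=39 blocked=[]
Op 4: conn=28 S1=39 S2=29 S3=39 blocked=[]
Op 5: conn=50 S1=39 S2=29 S3=39 blocked=[]
Op 6: conn=37 S1=26 S2=29 S3=39 blocked=[]
Op 7: conn=19 S1=26 S2=29 S3=21 blocked=[]
Op 8: conn=11 S1=26 S2=21 S3=21 blocked=[]
Op 9: conn=-5 S1=10 S2=21 S3=21 blocked=[1, 2, 3]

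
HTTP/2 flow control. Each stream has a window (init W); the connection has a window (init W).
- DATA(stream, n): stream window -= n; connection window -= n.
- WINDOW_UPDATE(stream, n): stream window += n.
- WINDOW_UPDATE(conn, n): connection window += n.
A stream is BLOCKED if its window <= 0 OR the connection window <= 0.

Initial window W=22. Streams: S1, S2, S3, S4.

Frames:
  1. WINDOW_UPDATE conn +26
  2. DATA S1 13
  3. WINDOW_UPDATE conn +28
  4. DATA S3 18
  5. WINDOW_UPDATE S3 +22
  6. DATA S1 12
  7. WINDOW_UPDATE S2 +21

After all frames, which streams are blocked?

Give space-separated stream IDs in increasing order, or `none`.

Op 1: conn=48 S1=22 S2=22 S3=22 S4=22 blocked=[]
Op 2: conn=35 S1=9 S2=22 S3=22 S4=22 blocked=[]
Op 3: conn=63 S1=9 S2=22 S3=22 S4=22 blocked=[]
Op 4: conn=45 S1=9 S2=22 S3=4 S4=22 blocked=[]
Op 5: conn=45 S1=9 S2=22 S3=26 S4=22 blocked=[]
Op 6: conn=33 S1=-3 S2=22 S3=26 S4=22 blocked=[1]
Op 7: conn=33 S1=-3 S2=43 S3=26 S4=22 blocked=[1]

Answer: S1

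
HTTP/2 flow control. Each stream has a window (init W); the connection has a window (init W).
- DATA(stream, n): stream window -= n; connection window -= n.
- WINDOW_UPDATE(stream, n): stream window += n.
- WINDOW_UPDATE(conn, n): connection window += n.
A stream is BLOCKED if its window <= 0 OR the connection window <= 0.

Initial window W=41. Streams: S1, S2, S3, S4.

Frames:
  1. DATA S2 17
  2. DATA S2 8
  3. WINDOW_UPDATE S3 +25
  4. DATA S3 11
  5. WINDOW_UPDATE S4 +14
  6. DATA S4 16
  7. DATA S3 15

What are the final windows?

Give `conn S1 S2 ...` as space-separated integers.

Answer: -26 41 16 40 39

Derivation:
Op 1: conn=24 S1=41 S2=24 S3=41 S4=41 blocked=[]
Op 2: conn=16 S1=41 S2=16 S3=41 S4=41 blocked=[]
Op 3: conn=16 S1=41 S2=16 S3=66 S4=41 blocked=[]
Op 4: conn=5 S1=41 S2=16 S3=55 S4=41 blocked=[]
Op 5: conn=5 S1=41 S2=16 S3=55 S4=55 blocked=[]
Op 6: conn=-11 S1=41 S2=16 S3=55 S4=39 blocked=[1, 2, 3, 4]
Op 7: conn=-26 S1=41 S2=16 S3=40 S4=39 blocked=[1, 2, 3, 4]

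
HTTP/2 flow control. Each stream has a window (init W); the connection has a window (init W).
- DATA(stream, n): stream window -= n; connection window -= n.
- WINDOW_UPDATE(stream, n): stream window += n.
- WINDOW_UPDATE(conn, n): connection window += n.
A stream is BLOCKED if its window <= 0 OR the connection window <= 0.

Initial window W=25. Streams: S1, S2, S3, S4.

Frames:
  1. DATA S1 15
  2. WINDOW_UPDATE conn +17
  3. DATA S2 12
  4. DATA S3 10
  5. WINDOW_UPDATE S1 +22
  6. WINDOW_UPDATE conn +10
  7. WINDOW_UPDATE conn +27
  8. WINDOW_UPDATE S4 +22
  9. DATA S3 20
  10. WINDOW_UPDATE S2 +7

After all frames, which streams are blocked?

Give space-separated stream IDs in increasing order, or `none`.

Op 1: conn=10 S1=10 S2=25 S3=25 S4=25 blocked=[]
Op 2: conn=27 S1=10 S2=25 S3=25 S4=25 blocked=[]
Op 3: conn=15 S1=10 S2=13 S3=25 S4=25 blocked=[]
Op 4: conn=5 S1=10 S2=13 S3=15 S4=25 blocked=[]
Op 5: conn=5 S1=32 S2=13 S3=15 S4=25 blocked=[]
Op 6: conn=15 S1=32 S2=13 S3=15 S4=25 blocked=[]
Op 7: conn=42 S1=32 S2=13 S3=15 S4=25 blocked=[]
Op 8: conn=42 S1=32 S2=13 S3=15 S4=47 blocked=[]
Op 9: conn=22 S1=32 S2=13 S3=-5 S4=47 blocked=[3]
Op 10: conn=22 S1=32 S2=20 S3=-5 S4=47 blocked=[3]

Answer: S3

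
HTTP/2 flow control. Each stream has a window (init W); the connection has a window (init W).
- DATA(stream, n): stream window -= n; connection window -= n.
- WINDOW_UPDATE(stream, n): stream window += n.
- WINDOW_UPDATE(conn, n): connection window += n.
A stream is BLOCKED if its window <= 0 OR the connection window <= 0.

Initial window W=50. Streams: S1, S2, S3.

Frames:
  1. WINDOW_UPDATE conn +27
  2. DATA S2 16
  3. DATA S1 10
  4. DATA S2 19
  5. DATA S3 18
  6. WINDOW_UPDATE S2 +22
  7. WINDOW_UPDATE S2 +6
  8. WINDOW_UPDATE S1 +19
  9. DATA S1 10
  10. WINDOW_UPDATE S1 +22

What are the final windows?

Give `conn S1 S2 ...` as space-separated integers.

Answer: 4 71 43 32

Derivation:
Op 1: conn=77 S1=50 S2=50 S3=50 blocked=[]
Op 2: conn=61 S1=50 S2=34 S3=50 blocked=[]
Op 3: conn=51 S1=40 S2=34 S3=50 blocked=[]
Op 4: conn=32 S1=40 S2=15 S3=50 blocked=[]
Op 5: conn=14 S1=40 S2=15 S3=32 blocked=[]
Op 6: conn=14 S1=40 S2=37 S3=32 blocked=[]
Op 7: conn=14 S1=40 S2=43 S3=32 blocked=[]
Op 8: conn=14 S1=59 S2=43 S3=32 blocked=[]
Op 9: conn=4 S1=49 S2=43 S3=32 blocked=[]
Op 10: conn=4 S1=71 S2=43 S3=32 blocked=[]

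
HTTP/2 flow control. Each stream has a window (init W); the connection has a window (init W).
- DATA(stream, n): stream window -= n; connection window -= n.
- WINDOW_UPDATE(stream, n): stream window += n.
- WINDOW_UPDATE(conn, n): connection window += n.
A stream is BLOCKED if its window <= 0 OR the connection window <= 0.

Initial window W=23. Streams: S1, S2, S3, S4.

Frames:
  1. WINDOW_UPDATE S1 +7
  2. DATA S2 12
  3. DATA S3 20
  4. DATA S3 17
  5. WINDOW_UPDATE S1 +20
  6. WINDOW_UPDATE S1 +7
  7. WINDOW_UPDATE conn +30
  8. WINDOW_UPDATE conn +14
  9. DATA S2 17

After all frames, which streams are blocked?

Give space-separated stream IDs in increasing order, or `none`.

Op 1: conn=23 S1=30 S2=23 S3=23 S4=23 blocked=[]
Op 2: conn=11 S1=30 S2=11 S3=23 S4=23 blocked=[]
Op 3: conn=-9 S1=30 S2=11 S3=3 S4=23 blocked=[1, 2, 3, 4]
Op 4: conn=-26 S1=30 S2=11 S3=-14 S4=23 blocked=[1, 2, 3, 4]
Op 5: conn=-26 S1=50 S2=11 S3=-14 S4=23 blocked=[1, 2, 3, 4]
Op 6: conn=-26 S1=57 S2=11 S3=-14 S4=23 blocked=[1, 2, 3, 4]
Op 7: conn=4 S1=57 S2=11 S3=-14 S4=23 blocked=[3]
Op 8: conn=18 S1=57 S2=11 S3=-14 S4=23 blocked=[3]
Op 9: conn=1 S1=57 S2=-6 S3=-14 S4=23 blocked=[2, 3]

Answer: S2 S3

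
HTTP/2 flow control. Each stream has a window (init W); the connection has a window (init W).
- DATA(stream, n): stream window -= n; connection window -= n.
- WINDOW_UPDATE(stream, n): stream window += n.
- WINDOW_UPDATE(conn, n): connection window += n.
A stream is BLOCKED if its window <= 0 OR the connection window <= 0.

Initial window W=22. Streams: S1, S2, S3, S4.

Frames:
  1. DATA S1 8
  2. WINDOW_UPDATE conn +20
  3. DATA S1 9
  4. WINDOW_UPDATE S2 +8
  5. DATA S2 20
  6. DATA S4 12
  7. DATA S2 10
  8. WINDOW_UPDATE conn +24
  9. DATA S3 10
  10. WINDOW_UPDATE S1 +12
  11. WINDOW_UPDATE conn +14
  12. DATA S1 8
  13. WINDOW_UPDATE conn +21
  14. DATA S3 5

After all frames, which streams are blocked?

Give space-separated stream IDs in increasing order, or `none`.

Op 1: conn=14 S1=14 S2=22 S3=22 S4=22 blocked=[]
Op 2: conn=34 S1=14 S2=22 S3=22 S4=22 blocked=[]
Op 3: conn=25 S1=5 S2=22 S3=22 S4=22 blocked=[]
Op 4: conn=25 S1=5 S2=30 S3=22 S4=22 blocked=[]
Op 5: conn=5 S1=5 S2=10 S3=22 S4=22 blocked=[]
Op 6: conn=-7 S1=5 S2=10 S3=22 S4=10 blocked=[1, 2, 3, 4]
Op 7: conn=-17 S1=5 S2=0 S3=22 S4=10 blocked=[1, 2, 3, 4]
Op 8: conn=7 S1=5 S2=0 S3=22 S4=10 blocked=[2]
Op 9: conn=-3 S1=5 S2=0 S3=12 S4=10 blocked=[1, 2, 3, 4]
Op 10: conn=-3 S1=17 S2=0 S3=12 S4=10 blocked=[1, 2, 3, 4]
Op 11: conn=11 S1=17 S2=0 S3=12 S4=10 blocked=[2]
Op 12: conn=3 S1=9 S2=0 S3=12 S4=10 blocked=[2]
Op 13: conn=24 S1=9 S2=0 S3=12 S4=10 blocked=[2]
Op 14: conn=19 S1=9 S2=0 S3=7 S4=10 blocked=[2]

Answer: S2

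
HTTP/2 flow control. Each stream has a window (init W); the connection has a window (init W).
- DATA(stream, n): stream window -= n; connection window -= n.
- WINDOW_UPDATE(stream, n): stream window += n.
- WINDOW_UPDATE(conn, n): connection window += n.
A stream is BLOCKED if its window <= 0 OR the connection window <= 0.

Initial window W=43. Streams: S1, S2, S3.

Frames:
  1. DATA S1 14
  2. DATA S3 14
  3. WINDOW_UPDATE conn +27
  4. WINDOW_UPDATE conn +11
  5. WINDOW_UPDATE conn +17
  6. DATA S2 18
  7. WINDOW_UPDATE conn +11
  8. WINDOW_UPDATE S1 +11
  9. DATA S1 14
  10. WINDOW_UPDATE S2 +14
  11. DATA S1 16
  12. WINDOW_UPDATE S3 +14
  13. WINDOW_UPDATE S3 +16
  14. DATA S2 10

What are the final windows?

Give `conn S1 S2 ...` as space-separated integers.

Answer: 23 10 29 59

Derivation:
Op 1: conn=29 S1=29 S2=43 S3=43 blocked=[]
Op 2: conn=15 S1=29 S2=43 S3=29 blocked=[]
Op 3: conn=42 S1=29 S2=43 S3=29 blocked=[]
Op 4: conn=53 S1=29 S2=43 S3=29 blocked=[]
Op 5: conn=70 S1=29 S2=43 S3=29 blocked=[]
Op 6: conn=52 S1=29 S2=25 S3=29 blocked=[]
Op 7: conn=63 S1=29 S2=25 S3=29 blocked=[]
Op 8: conn=63 S1=40 S2=25 S3=29 blocked=[]
Op 9: conn=49 S1=26 S2=25 S3=29 blocked=[]
Op 10: conn=49 S1=26 S2=39 S3=29 blocked=[]
Op 11: conn=33 S1=10 S2=39 S3=29 blocked=[]
Op 12: conn=33 S1=10 S2=39 S3=43 blocked=[]
Op 13: conn=33 S1=10 S2=39 S3=59 blocked=[]
Op 14: conn=23 S1=10 S2=29 S3=59 blocked=[]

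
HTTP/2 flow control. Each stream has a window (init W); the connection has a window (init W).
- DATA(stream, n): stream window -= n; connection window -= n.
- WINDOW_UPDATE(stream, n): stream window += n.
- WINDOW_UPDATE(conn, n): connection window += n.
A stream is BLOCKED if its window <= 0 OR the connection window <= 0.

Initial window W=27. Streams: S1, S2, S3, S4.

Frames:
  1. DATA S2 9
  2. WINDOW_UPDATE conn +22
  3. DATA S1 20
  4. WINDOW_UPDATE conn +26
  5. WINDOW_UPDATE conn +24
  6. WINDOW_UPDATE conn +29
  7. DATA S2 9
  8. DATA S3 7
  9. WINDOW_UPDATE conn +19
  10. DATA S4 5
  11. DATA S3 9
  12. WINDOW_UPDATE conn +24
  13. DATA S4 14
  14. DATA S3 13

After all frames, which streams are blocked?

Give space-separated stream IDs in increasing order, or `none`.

Op 1: conn=18 S1=27 S2=18 S3=27 S4=27 blocked=[]
Op 2: conn=40 S1=27 S2=18 S3=27 S4=27 blocked=[]
Op 3: conn=20 S1=7 S2=18 S3=27 S4=27 blocked=[]
Op 4: conn=46 S1=7 S2=18 S3=27 S4=27 blocked=[]
Op 5: conn=70 S1=7 S2=18 S3=27 S4=27 blocked=[]
Op 6: conn=99 S1=7 S2=18 S3=27 S4=27 blocked=[]
Op 7: conn=90 S1=7 S2=9 S3=27 S4=27 blocked=[]
Op 8: conn=83 S1=7 S2=9 S3=20 S4=27 blocked=[]
Op 9: conn=102 S1=7 S2=9 S3=20 S4=27 blocked=[]
Op 10: conn=97 S1=7 S2=9 S3=20 S4=22 blocked=[]
Op 11: conn=88 S1=7 S2=9 S3=11 S4=22 blocked=[]
Op 12: conn=112 S1=7 S2=9 S3=11 S4=22 blocked=[]
Op 13: conn=98 S1=7 S2=9 S3=11 S4=8 blocked=[]
Op 14: conn=85 S1=7 S2=9 S3=-2 S4=8 blocked=[3]

Answer: S3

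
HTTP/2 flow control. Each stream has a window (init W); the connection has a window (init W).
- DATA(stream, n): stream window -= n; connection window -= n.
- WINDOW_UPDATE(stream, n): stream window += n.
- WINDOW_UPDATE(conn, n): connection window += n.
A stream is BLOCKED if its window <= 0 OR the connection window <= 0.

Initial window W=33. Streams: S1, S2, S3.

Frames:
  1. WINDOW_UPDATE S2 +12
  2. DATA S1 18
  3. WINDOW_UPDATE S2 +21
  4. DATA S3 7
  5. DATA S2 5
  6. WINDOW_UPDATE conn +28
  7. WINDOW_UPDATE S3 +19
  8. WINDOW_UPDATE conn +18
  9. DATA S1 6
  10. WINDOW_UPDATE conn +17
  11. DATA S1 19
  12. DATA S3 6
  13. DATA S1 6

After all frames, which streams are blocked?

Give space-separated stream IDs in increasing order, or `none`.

Op 1: conn=33 S1=33 S2=45 S3=33 blocked=[]
Op 2: conn=15 S1=15 S2=45 S3=33 blocked=[]
Op 3: conn=15 S1=15 S2=66 S3=33 blocked=[]
Op 4: conn=8 S1=15 S2=66 S3=26 blocked=[]
Op 5: conn=3 S1=15 S2=61 S3=26 blocked=[]
Op 6: conn=31 S1=15 S2=61 S3=26 blocked=[]
Op 7: conn=31 S1=15 S2=61 S3=45 blocked=[]
Op 8: conn=49 S1=15 S2=61 S3=45 blocked=[]
Op 9: conn=43 S1=9 S2=61 S3=45 blocked=[]
Op 10: conn=60 S1=9 S2=61 S3=45 blocked=[]
Op 11: conn=41 S1=-10 S2=61 S3=45 blocked=[1]
Op 12: conn=35 S1=-10 S2=61 S3=39 blocked=[1]
Op 13: conn=29 S1=-16 S2=61 S3=39 blocked=[1]

Answer: S1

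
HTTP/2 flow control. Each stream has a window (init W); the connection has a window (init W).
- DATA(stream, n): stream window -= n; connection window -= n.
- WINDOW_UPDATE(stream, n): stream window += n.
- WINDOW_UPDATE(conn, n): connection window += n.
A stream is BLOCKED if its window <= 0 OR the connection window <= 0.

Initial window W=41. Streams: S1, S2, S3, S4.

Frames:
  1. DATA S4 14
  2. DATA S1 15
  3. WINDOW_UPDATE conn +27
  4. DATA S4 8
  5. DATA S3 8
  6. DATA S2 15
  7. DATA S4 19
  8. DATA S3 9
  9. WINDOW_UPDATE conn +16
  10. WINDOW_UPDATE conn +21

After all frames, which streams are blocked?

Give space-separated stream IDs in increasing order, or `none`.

Answer: S4

Derivation:
Op 1: conn=27 S1=41 S2=41 S3=41 S4=27 blocked=[]
Op 2: conn=12 S1=26 S2=41 S3=41 S4=27 blocked=[]
Op 3: conn=39 S1=26 S2=41 S3=41 S4=27 blocked=[]
Op 4: conn=31 S1=26 S2=41 S3=41 S4=19 blocked=[]
Op 5: conn=23 S1=26 S2=41 S3=33 S4=19 blocked=[]
Op 6: conn=8 S1=26 S2=26 S3=33 S4=19 blocked=[]
Op 7: conn=-11 S1=26 S2=26 S3=33 S4=0 blocked=[1, 2, 3, 4]
Op 8: conn=-20 S1=26 S2=26 S3=24 S4=0 blocked=[1, 2, 3, 4]
Op 9: conn=-4 S1=26 S2=26 S3=24 S4=0 blocked=[1, 2, 3, 4]
Op 10: conn=17 S1=26 S2=26 S3=24 S4=0 blocked=[4]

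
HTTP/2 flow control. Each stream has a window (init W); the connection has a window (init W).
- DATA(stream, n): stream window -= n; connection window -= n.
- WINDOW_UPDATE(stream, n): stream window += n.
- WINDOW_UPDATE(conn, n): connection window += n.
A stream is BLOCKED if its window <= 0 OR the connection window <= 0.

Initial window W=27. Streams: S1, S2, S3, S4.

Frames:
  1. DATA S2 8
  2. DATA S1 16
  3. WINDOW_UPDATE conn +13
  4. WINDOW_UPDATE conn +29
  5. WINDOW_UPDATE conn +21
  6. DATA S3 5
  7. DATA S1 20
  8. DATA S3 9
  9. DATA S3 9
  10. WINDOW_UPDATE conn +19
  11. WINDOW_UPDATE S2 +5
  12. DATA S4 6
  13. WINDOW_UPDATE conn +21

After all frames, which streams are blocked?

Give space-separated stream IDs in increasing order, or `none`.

Op 1: conn=19 S1=27 S2=19 S3=27 S4=27 blocked=[]
Op 2: conn=3 S1=11 S2=19 S3=27 S4=27 blocked=[]
Op 3: conn=16 S1=11 S2=19 S3=27 S4=27 blocked=[]
Op 4: conn=45 S1=11 S2=19 S3=27 S4=27 blocked=[]
Op 5: conn=66 S1=11 S2=19 S3=27 S4=27 blocked=[]
Op 6: conn=61 S1=11 S2=19 S3=22 S4=27 blocked=[]
Op 7: conn=41 S1=-9 S2=19 S3=22 S4=27 blocked=[1]
Op 8: conn=32 S1=-9 S2=19 S3=13 S4=27 blocked=[1]
Op 9: conn=23 S1=-9 S2=19 S3=4 S4=27 blocked=[1]
Op 10: conn=42 S1=-9 S2=19 S3=4 S4=27 blocked=[1]
Op 11: conn=42 S1=-9 S2=24 S3=4 S4=27 blocked=[1]
Op 12: conn=36 S1=-9 S2=24 S3=4 S4=21 blocked=[1]
Op 13: conn=57 S1=-9 S2=24 S3=4 S4=21 blocked=[1]

Answer: S1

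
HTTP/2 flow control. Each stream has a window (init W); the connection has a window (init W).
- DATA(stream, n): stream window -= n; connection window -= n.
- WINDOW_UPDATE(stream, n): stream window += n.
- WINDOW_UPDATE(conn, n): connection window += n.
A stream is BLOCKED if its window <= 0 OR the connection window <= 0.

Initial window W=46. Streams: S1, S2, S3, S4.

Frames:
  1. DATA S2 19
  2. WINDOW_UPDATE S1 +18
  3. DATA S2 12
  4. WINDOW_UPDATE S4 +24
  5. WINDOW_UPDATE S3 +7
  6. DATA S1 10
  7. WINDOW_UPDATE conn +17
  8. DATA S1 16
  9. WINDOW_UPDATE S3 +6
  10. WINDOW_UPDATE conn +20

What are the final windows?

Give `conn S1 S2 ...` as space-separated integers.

Op 1: conn=27 S1=46 S2=27 S3=46 S4=46 blocked=[]
Op 2: conn=27 S1=64 S2=27 S3=46 S4=46 blocked=[]
Op 3: conn=15 S1=64 S2=15 S3=46 S4=46 blocked=[]
Op 4: conn=15 S1=64 S2=15 S3=46 S4=70 blocked=[]
Op 5: conn=15 S1=64 S2=15 S3=53 S4=70 blocked=[]
Op 6: conn=5 S1=54 S2=15 S3=53 S4=70 blocked=[]
Op 7: conn=22 S1=54 S2=15 S3=53 S4=70 blocked=[]
Op 8: conn=6 S1=38 S2=15 S3=53 S4=70 blocked=[]
Op 9: conn=6 S1=38 S2=15 S3=59 S4=70 blocked=[]
Op 10: conn=26 S1=38 S2=15 S3=59 S4=70 blocked=[]

Answer: 26 38 15 59 70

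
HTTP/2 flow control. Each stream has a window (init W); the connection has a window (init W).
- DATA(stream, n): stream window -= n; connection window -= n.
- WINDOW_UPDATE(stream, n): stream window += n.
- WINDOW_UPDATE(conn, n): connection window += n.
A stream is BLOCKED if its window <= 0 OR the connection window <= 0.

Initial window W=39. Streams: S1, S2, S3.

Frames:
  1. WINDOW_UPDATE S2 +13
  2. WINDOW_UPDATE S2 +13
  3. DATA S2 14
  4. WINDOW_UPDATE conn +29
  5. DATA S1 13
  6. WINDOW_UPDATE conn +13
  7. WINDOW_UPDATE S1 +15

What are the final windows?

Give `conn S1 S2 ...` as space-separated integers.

Op 1: conn=39 S1=39 S2=52 S3=39 blocked=[]
Op 2: conn=39 S1=39 S2=65 S3=39 blocked=[]
Op 3: conn=25 S1=39 S2=51 S3=39 blocked=[]
Op 4: conn=54 S1=39 S2=51 S3=39 blocked=[]
Op 5: conn=41 S1=26 S2=51 S3=39 blocked=[]
Op 6: conn=54 S1=26 S2=51 S3=39 blocked=[]
Op 7: conn=54 S1=41 S2=51 S3=39 blocked=[]

Answer: 54 41 51 39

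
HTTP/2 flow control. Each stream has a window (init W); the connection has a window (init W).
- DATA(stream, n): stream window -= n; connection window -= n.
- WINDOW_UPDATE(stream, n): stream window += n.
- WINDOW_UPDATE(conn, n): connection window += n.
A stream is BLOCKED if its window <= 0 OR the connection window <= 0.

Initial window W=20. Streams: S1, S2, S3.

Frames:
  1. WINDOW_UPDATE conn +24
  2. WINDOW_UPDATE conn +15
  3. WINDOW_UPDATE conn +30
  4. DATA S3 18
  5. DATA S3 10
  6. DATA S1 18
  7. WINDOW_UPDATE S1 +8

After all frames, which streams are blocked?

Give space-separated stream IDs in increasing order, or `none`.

Answer: S3

Derivation:
Op 1: conn=44 S1=20 S2=20 S3=20 blocked=[]
Op 2: conn=59 S1=20 S2=20 S3=20 blocked=[]
Op 3: conn=89 S1=20 S2=20 S3=20 blocked=[]
Op 4: conn=71 S1=20 S2=20 S3=2 blocked=[]
Op 5: conn=61 S1=20 S2=20 S3=-8 blocked=[3]
Op 6: conn=43 S1=2 S2=20 S3=-8 blocked=[3]
Op 7: conn=43 S1=10 S2=20 S3=-8 blocked=[3]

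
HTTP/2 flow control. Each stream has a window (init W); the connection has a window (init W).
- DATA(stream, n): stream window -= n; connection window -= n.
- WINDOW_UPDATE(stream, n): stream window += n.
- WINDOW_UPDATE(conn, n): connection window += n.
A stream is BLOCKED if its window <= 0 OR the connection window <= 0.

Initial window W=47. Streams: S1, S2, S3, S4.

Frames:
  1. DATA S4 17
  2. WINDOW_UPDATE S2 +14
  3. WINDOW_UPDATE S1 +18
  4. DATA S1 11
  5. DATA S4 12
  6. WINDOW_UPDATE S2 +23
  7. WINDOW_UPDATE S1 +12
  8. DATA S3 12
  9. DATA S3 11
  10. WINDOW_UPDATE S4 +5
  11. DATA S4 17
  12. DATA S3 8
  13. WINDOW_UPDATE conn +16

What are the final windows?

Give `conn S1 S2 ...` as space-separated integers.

Op 1: conn=30 S1=47 S2=47 S3=47 S4=30 blocked=[]
Op 2: conn=30 S1=47 S2=61 S3=47 S4=30 blocked=[]
Op 3: conn=30 S1=65 S2=61 S3=47 S4=30 blocked=[]
Op 4: conn=19 S1=54 S2=61 S3=47 S4=30 blocked=[]
Op 5: conn=7 S1=54 S2=61 S3=47 S4=18 blocked=[]
Op 6: conn=7 S1=54 S2=84 S3=47 S4=18 blocked=[]
Op 7: conn=7 S1=66 S2=84 S3=47 S4=18 blocked=[]
Op 8: conn=-5 S1=66 S2=84 S3=35 S4=18 blocked=[1, 2, 3, 4]
Op 9: conn=-16 S1=66 S2=84 S3=24 S4=18 blocked=[1, 2, 3, 4]
Op 10: conn=-16 S1=66 S2=84 S3=24 S4=23 blocked=[1, 2, 3, 4]
Op 11: conn=-33 S1=66 S2=84 S3=24 S4=6 blocked=[1, 2, 3, 4]
Op 12: conn=-41 S1=66 S2=84 S3=16 S4=6 blocked=[1, 2, 3, 4]
Op 13: conn=-25 S1=66 S2=84 S3=16 S4=6 blocked=[1, 2, 3, 4]

Answer: -25 66 84 16 6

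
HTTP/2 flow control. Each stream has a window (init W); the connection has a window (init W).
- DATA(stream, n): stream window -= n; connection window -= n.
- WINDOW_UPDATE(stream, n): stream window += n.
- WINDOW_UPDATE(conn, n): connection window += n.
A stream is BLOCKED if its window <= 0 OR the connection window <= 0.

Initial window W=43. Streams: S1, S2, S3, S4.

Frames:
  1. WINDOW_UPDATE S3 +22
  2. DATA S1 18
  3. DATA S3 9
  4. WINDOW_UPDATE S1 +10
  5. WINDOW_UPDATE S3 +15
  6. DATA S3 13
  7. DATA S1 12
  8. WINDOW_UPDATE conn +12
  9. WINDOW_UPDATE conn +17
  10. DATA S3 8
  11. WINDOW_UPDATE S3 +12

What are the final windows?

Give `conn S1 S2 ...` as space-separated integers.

Op 1: conn=43 S1=43 S2=43 S3=65 S4=43 blocked=[]
Op 2: conn=25 S1=25 S2=43 S3=65 S4=43 blocked=[]
Op 3: conn=16 S1=25 S2=43 S3=56 S4=43 blocked=[]
Op 4: conn=16 S1=35 S2=43 S3=56 S4=43 blocked=[]
Op 5: conn=16 S1=35 S2=43 S3=71 S4=43 blocked=[]
Op 6: conn=3 S1=35 S2=43 S3=58 S4=43 blocked=[]
Op 7: conn=-9 S1=23 S2=43 S3=58 S4=43 blocked=[1, 2, 3, 4]
Op 8: conn=3 S1=23 S2=43 S3=58 S4=43 blocked=[]
Op 9: conn=20 S1=23 S2=43 S3=58 S4=43 blocked=[]
Op 10: conn=12 S1=23 S2=43 S3=50 S4=43 blocked=[]
Op 11: conn=12 S1=23 S2=43 S3=62 S4=43 blocked=[]

Answer: 12 23 43 62 43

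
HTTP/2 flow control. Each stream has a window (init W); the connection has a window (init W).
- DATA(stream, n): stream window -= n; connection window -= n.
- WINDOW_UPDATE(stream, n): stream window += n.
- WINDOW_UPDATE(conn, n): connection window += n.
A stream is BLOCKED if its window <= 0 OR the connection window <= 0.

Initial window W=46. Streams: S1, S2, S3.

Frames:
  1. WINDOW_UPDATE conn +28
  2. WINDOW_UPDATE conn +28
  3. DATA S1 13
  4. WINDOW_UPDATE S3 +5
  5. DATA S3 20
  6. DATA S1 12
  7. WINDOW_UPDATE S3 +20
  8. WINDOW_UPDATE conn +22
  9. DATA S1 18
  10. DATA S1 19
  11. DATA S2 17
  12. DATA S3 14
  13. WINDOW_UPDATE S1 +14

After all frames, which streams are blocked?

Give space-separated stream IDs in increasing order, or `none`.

Op 1: conn=74 S1=46 S2=46 S3=46 blocked=[]
Op 2: conn=102 S1=46 S2=46 S3=46 blocked=[]
Op 3: conn=89 S1=33 S2=46 S3=46 blocked=[]
Op 4: conn=89 S1=33 S2=46 S3=51 blocked=[]
Op 5: conn=69 S1=33 S2=46 S3=31 blocked=[]
Op 6: conn=57 S1=21 S2=46 S3=31 blocked=[]
Op 7: conn=57 S1=21 S2=46 S3=51 blocked=[]
Op 8: conn=79 S1=21 S2=46 S3=51 blocked=[]
Op 9: conn=61 S1=3 S2=46 S3=51 blocked=[]
Op 10: conn=42 S1=-16 S2=46 S3=51 blocked=[1]
Op 11: conn=25 S1=-16 S2=29 S3=51 blocked=[1]
Op 12: conn=11 S1=-16 S2=29 S3=37 blocked=[1]
Op 13: conn=11 S1=-2 S2=29 S3=37 blocked=[1]

Answer: S1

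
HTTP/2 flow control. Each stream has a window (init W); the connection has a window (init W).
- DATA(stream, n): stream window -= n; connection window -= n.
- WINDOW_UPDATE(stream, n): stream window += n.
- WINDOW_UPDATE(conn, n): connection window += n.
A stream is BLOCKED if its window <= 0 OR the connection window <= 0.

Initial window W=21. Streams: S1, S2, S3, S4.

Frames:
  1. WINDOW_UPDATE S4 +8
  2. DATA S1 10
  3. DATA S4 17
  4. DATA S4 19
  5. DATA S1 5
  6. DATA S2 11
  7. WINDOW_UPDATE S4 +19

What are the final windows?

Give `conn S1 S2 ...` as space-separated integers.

Op 1: conn=21 S1=21 S2=21 S3=21 S4=29 blocked=[]
Op 2: conn=11 S1=11 S2=21 S3=21 S4=29 blocked=[]
Op 3: conn=-6 S1=11 S2=21 S3=21 S4=12 blocked=[1, 2, 3, 4]
Op 4: conn=-25 S1=11 S2=21 S3=21 S4=-7 blocked=[1, 2, 3, 4]
Op 5: conn=-30 S1=6 S2=21 S3=21 S4=-7 blocked=[1, 2, 3, 4]
Op 6: conn=-41 S1=6 S2=10 S3=21 S4=-7 blocked=[1, 2, 3, 4]
Op 7: conn=-41 S1=6 S2=10 S3=21 S4=12 blocked=[1, 2, 3, 4]

Answer: -41 6 10 21 12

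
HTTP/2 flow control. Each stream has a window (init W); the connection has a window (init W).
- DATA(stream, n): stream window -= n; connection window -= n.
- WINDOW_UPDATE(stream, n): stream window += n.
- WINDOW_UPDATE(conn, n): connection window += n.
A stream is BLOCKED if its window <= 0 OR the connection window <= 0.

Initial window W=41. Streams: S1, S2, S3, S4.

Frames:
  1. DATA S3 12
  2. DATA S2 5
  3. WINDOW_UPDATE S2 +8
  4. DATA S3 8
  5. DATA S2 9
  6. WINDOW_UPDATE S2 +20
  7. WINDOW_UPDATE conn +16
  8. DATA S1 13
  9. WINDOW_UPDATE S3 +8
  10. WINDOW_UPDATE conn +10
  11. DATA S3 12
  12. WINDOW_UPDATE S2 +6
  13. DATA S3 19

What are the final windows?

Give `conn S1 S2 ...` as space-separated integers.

Op 1: conn=29 S1=41 S2=41 S3=29 S4=41 blocked=[]
Op 2: conn=24 S1=41 S2=36 S3=29 S4=41 blocked=[]
Op 3: conn=24 S1=41 S2=44 S3=29 S4=41 blocked=[]
Op 4: conn=16 S1=41 S2=44 S3=21 S4=41 blocked=[]
Op 5: conn=7 S1=41 S2=35 S3=21 S4=41 blocked=[]
Op 6: conn=7 S1=41 S2=55 S3=21 S4=41 blocked=[]
Op 7: conn=23 S1=41 S2=55 S3=21 S4=41 blocked=[]
Op 8: conn=10 S1=28 S2=55 S3=21 S4=41 blocked=[]
Op 9: conn=10 S1=28 S2=55 S3=29 S4=41 blocked=[]
Op 10: conn=20 S1=28 S2=55 S3=29 S4=41 blocked=[]
Op 11: conn=8 S1=28 S2=55 S3=17 S4=41 blocked=[]
Op 12: conn=8 S1=28 S2=61 S3=17 S4=41 blocked=[]
Op 13: conn=-11 S1=28 S2=61 S3=-2 S4=41 blocked=[1, 2, 3, 4]

Answer: -11 28 61 -2 41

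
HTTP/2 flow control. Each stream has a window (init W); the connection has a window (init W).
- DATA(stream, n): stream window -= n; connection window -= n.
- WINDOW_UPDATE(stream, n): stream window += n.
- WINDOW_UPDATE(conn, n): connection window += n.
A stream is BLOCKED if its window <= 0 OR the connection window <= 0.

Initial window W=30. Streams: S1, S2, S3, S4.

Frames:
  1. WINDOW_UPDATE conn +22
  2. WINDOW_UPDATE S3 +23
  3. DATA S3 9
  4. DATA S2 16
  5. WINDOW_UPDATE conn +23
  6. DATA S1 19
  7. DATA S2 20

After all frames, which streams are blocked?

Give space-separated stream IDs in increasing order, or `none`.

Op 1: conn=52 S1=30 S2=30 S3=30 S4=30 blocked=[]
Op 2: conn=52 S1=30 S2=30 S3=53 S4=30 blocked=[]
Op 3: conn=43 S1=30 S2=30 S3=44 S4=30 blocked=[]
Op 4: conn=27 S1=30 S2=14 S3=44 S4=30 blocked=[]
Op 5: conn=50 S1=30 S2=14 S3=44 S4=30 blocked=[]
Op 6: conn=31 S1=11 S2=14 S3=44 S4=30 blocked=[]
Op 7: conn=11 S1=11 S2=-6 S3=44 S4=30 blocked=[2]

Answer: S2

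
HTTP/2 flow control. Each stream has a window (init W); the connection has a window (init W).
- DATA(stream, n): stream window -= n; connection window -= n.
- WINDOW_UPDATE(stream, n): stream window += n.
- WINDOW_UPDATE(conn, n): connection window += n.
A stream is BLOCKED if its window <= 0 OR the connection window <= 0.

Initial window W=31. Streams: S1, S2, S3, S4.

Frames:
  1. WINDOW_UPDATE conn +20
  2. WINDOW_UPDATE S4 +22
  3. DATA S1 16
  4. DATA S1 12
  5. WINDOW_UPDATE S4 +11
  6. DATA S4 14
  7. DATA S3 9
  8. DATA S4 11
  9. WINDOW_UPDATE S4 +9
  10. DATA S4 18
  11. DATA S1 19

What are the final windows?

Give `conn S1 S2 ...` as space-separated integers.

Op 1: conn=51 S1=31 S2=31 S3=31 S4=31 blocked=[]
Op 2: conn=51 S1=31 S2=31 S3=31 S4=53 blocked=[]
Op 3: conn=35 S1=15 S2=31 S3=31 S4=53 blocked=[]
Op 4: conn=23 S1=3 S2=31 S3=31 S4=53 blocked=[]
Op 5: conn=23 S1=3 S2=31 S3=31 S4=64 blocked=[]
Op 6: conn=9 S1=3 S2=31 S3=31 S4=50 blocked=[]
Op 7: conn=0 S1=3 S2=31 S3=22 S4=50 blocked=[1, 2, 3, 4]
Op 8: conn=-11 S1=3 S2=31 S3=22 S4=39 blocked=[1, 2, 3, 4]
Op 9: conn=-11 S1=3 S2=31 S3=22 S4=48 blocked=[1, 2, 3, 4]
Op 10: conn=-29 S1=3 S2=31 S3=22 S4=30 blocked=[1, 2, 3, 4]
Op 11: conn=-48 S1=-16 S2=31 S3=22 S4=30 blocked=[1, 2, 3, 4]

Answer: -48 -16 31 22 30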